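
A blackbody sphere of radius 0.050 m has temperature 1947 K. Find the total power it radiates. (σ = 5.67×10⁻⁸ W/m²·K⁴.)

P ≈ 25600 W

A = 4πr² = 4π × (0.050)² = 0.0314 m².
P = σAT⁴ = 5.67×10⁻⁸ × 0.0314 × (1947)⁴ = 5.67×10⁻⁸ × 0.0314 × 1.44×10^13.
P = 25600 W.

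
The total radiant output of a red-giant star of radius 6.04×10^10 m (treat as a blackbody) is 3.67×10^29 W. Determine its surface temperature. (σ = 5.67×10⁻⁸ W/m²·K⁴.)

T ≈ 3450 K

A = 4πr² = 4π × (6.04×10^10)² = 4.58×10^22 m².
From P = σAT⁴, T = (P / σA)^(1/4) = (3.67×10^29 / (5.67×10⁻⁸ × 4.58×10^22))^(1/4).
T = (1.41×10^14)^(1/4) = 3450 K.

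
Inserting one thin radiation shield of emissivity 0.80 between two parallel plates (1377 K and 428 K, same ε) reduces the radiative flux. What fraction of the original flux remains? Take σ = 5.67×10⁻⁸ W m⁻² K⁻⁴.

ratio ≈ 0.500

With N identical shields there are N+1 = 2 gaps in series, each with the same radiative resistance, so the flux falls to 1/(N+1) of its unshielded value.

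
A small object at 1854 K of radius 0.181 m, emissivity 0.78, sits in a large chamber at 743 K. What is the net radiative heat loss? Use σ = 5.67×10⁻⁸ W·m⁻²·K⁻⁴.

Q ≈ 2.10×10^5 W

A = 4πr² = 4π × (0.181)² = 0.412 m².
Q = εσA(T⁴ − T_s⁴). T⁴ − T_s⁴ = (1854)⁴ − (743)⁴ = 1.18×10^13 − 3.05×10^11 = 1.15×10^13 K⁴.
Q = 0.78 × 5.67×10⁻⁸ × 0.412 × 1.15×10^13 = 2.10×10^5 W.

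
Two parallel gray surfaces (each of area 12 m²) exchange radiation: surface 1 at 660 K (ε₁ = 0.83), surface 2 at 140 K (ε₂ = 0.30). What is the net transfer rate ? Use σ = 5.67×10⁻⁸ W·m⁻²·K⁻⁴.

For two large parallel gray plates, q = σ(T₁⁴ − T₂⁴) / (1/ε₁ + 1/ε₂ − 1).
1/ε₁ + 1/ε₂ − 1 = 1/0.83 + 1/0.30 − 1 = 3.538.
T₁⁴ − T₂⁴ = 1.90×10^11 − 3.84×10^8 = 1.89×10^11 K⁴.
q = 5.67×10⁻⁸ × 1.89×10^11 / 3.538 = 3030 W/m².
Q = q·A = 3030 × 12 = 36400 W.

Q ≈ 36400 W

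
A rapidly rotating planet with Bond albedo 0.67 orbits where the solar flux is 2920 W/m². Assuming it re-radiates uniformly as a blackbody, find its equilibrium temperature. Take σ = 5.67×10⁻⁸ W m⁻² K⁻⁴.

T ≈ 255 K

Power absorbed = (1−a)S·πR²; power emitted = 4πR²σT⁴. Equating and cancelling πR²:
T = ((1−a)S / 4σ)^(1/4) = (964 / (4 × 5.67×10⁻⁸))^(1/4) = (4.25×10^9)^(1/4).
T = 255 K.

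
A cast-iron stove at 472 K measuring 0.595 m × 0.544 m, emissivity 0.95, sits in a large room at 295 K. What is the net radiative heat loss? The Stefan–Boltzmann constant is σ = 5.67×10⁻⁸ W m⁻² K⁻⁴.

A = 0.595 × 0.544 = 0.324 m².
Q = εσA(T⁴ − T_s⁴). T⁴ − T_s⁴ = (472)⁴ − (295)⁴ = 4.96×10^10 − 7.57×10^9 = 4.21×10^10 K⁴.
Q = 0.95 × 5.67×10⁻⁸ × 0.324 × 4.21×10^10 = 733 W.

Q ≈ 733 W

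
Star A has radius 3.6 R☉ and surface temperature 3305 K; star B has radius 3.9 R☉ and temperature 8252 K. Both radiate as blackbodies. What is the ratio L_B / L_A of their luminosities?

L_B/L_A ≈ 45.6

L = 4πR²σT⁴ ∝ R²T⁴, so L_B/L_A = (3.9/3.6)² × (8252/3305)⁴ = 1.17 × 38.9 = 45.6.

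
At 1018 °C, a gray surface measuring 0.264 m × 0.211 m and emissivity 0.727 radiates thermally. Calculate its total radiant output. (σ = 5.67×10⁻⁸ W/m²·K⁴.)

A = 0.264 × 0.211 = 0.0557 m².
1018 °C = 1291 K.
Stefan–Boltzmann: P = εσAT⁴ = 0.727 × 5.67×10⁻⁸ × 0.0557 × (1291)⁴ = 0.727 × 5.67×10⁻⁸ × 0.0557 × 2.78×10^12.
P = 6380 W.

P ≈ 6380 W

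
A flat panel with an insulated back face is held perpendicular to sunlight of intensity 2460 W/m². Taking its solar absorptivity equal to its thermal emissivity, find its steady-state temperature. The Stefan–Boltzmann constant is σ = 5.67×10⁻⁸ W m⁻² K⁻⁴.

Absorbed flux αS = emitted flux εσT⁴ (one radiating face); with α = ε, T = (S/σ)^(1/4).
T = (2460 / 5.67×10⁻⁸)^(1/4) = (4.34×10^10)^(1/4).
T = 456 K.

T ≈ 456 K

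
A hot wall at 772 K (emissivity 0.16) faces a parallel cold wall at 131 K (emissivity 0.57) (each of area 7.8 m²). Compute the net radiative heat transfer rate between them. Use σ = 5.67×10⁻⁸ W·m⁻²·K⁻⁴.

Q ≈ 22400 W

For two large parallel gray plates, q = σ(T₁⁴ − T₂⁴) / (1/ε₁ + 1/ε₂ − 1).
1/ε₁ + 1/ε₂ − 1 = 1/0.16 + 1/0.57 − 1 = 7.004.
T₁⁴ − T₂⁴ = 3.55×10^11 − 2.94×10^8 = 3.55×10^11 K⁴.
q = 5.67×10⁻⁸ × 3.55×10^11 / 7.004 = 2870 W/m².
Q = q·A = 2870 × 7.8 = 22400 W.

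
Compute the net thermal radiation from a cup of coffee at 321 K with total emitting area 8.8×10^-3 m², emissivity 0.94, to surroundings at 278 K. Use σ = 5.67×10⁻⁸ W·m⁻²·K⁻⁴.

Q = εσA(T⁴ − T_s⁴). T⁴ − T_s⁴ = (321)⁴ − (278)⁴ = 1.06×10^10 − 5.97×10^9 = 4.64×10^9 K⁴.
Q = 0.94 × 5.67×10⁻⁸ × 8.80×10^-3 × 4.64×10^9 = 2.18 W.

Q ≈ 2.18 W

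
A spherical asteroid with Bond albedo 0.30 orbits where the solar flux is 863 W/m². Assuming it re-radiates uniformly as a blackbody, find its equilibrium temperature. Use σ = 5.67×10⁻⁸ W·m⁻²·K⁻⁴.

T ≈ 227 K

Power absorbed = (1−a)S·πR²; power emitted = 4πR²σT⁴. Equating and cancelling πR²:
T = ((1−a)S / 4σ)^(1/4) = (604 / (4 × 5.67×10⁻⁸))^(1/4) = (2.66×10^9)^(1/4).
T = 227 K.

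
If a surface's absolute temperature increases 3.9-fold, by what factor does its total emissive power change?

P ∝ T⁴, so the power scales as (3.9)⁴ = 231.

factor ≈ 231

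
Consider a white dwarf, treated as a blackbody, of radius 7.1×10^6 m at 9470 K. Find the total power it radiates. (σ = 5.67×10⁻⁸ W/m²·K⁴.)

P ≈ 2.89×10^23 W

A = 4πr² = 4π × (7.1×10^6)² = 6.33×10^14 m².
P = σAT⁴ = 5.67×10⁻⁸ × 6.33×10^14 × (9470)⁴ = 5.67×10⁻⁸ × 6.33×10^14 × 8.04×10^15.
P = 2.89×10^23 W.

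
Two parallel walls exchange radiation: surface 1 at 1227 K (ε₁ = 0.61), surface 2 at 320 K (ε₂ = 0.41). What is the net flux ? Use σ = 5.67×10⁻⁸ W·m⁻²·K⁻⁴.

q ≈ 41600 W/m²

For two large parallel gray plates, q = σ(T₁⁴ − T₂⁴) / (1/ε₁ + 1/ε₂ − 1).
1/ε₁ + 1/ε₂ − 1 = 1/0.61 + 1/0.41 − 1 = 3.078.
T₁⁴ − T₂⁴ = 2.27×10^12 − 1.05×10^10 = 2.26×10^12 K⁴.
q = 5.67×10⁻⁸ × 2.26×10^12 / 3.078 = 41600 W/m².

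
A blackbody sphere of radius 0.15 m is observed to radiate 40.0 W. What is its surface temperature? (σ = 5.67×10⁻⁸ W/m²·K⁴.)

A = 4πr² = 4π × (0.15)² = 0.283 m².
From P = σAT⁴, T = (P / σA)^(1/4) = (40.0 / (5.67×10⁻⁸ × 0.283))^(1/4).
T = (2.50×10^9)^(1/4) = 223 K.

T ≈ 223 K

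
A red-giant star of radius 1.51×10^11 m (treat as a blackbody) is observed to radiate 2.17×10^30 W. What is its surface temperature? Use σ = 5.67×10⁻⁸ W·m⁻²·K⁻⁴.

T ≈ 3400 K

A = 4πr² = 4π × (1.51×10^11)² = 2.87×10^23 m².
From P = σAT⁴, T = (P / σA)^(1/4) = (2.17×10^30 / (5.67×10⁻⁸ × 2.87×10^23))^(1/4).
T = (1.34×10^14)^(1/4) = 3400 K.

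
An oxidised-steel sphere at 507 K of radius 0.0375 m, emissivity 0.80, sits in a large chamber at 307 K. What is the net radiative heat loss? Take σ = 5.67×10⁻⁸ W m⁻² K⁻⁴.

Q ≈ 45.8 W

A = 4πr² = 4π × (0.0375)² = 0.0177 m².
Q = εσA(T⁴ − T_s⁴). T⁴ − T_s⁴ = (507)⁴ − (307)⁴ = 6.61×10^10 − 8.88×10^9 = 5.72×10^10 K⁴.
Q = 0.80 × 5.67×10⁻⁸ × 0.0177 × 5.72×10^10 = 45.8 W.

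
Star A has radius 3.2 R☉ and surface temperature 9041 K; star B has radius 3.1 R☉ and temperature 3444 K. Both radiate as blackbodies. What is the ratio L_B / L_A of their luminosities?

L_B/L_A ≈ 0.0198

L = 4πR²σT⁴ ∝ R²T⁴, so L_B/L_A = (3.1/3.2)² × (3444/9041)⁴ = 0.938 × 0.0211 = 0.0198.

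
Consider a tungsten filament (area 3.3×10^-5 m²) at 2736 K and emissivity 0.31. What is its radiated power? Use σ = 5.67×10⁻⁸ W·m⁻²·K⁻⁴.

P ≈ 32.5 W

Stefan–Boltzmann: P = εσAT⁴ = 0.31 × 5.67×10⁻⁸ × 3.30×10^-5 × (2736)⁴ = 0.31 × 5.67×10⁻⁸ × 3.30×10^-5 × 5.60×10^13.
P = 32.5 W.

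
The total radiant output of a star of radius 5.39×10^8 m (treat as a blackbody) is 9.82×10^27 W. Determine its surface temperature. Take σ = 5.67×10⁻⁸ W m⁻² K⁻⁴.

T ≈ 14800 K

A = 4πr² = 4π × (5.39×10^8)² = 3.65×10^18 m².
From P = σAT⁴, T = (P / σA)^(1/4) = (9.82×10^27 / (5.67×10⁻⁸ × 3.65×10^18))^(1/4).
T = (4.74×10^16)^(1/4) = 14800 K.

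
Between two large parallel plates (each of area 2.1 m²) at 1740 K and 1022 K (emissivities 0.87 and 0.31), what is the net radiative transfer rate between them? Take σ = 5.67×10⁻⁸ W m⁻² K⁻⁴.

For two large parallel gray plates, q = σ(T₁⁴ − T₂⁴) / (1/ε₁ + 1/ε₂ − 1).
1/ε₁ + 1/ε₂ − 1 = 1/0.87 + 1/0.31 − 1 = 3.375.
T₁⁴ − T₂⁴ = 9.17×10^12 − 1.09×10^12 = 8.08×10^12 K⁴.
q = 5.67×10⁻⁸ × 8.08×10^12 / 3.375 = 1.36×10^5 W/m².
Q = q·A = 1.36×10^5 × 2.1 = 2.85×10^5 W.

Q ≈ 2.85×10^5 W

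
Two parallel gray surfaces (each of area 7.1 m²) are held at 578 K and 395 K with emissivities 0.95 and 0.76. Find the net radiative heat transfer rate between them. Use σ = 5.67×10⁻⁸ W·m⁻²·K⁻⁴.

For two large parallel gray plates, q = σ(T₁⁴ − T₂⁴) / (1/ε₁ + 1/ε₂ − 1).
1/ε₁ + 1/ε₂ − 1 = 1/0.95 + 1/0.76 − 1 = 1.368.
T₁⁴ − T₂⁴ = 1.12×10^11 − 2.43×10^10 = 8.73×10^10 K⁴.
q = 5.67×10⁻⁸ × 8.73×10^10 / 1.368 = 3620 W/m².
Q = q·A = 3620 × 7.1 = 25700 W.

Q ≈ 25700 W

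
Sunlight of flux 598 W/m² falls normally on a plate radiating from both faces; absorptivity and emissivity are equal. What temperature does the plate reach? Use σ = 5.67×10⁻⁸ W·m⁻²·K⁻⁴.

Absorbed flux αS = emitted flux 2εσT⁴ per unit area; with α = ε this gives T = (S/2σ)^(1/4).
T = (598 / (2 × 5.67×10⁻⁸))^(1/4) = (5.27×10^9)^(1/4).
T = 269 K.

T ≈ 269 K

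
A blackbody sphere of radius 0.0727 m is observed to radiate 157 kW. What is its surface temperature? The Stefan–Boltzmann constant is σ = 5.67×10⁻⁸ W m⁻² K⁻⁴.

A = 4πr² = 4π × (0.0727)² = 0.0664 m².
From P = σAT⁴, T = (P / σA)^(1/4) = (1.57×10^5 / (5.67×10⁻⁸ × 0.0664))^(1/4).
T = (4.17×10^13)^(1/4) = 2540 K.

T ≈ 2540 K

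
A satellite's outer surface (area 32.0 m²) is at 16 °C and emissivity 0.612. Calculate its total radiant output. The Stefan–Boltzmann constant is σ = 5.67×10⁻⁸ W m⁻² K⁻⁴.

P ≈ 7750 W

16 °C = 289 K.
P = εσAT⁴ = 0.612 × 5.67×10⁻⁸ × 32.0 × (289)⁴ = 0.612 × 5.67×10⁻⁸ × 32.0 × 6.98×10^9.
P = 7750 W.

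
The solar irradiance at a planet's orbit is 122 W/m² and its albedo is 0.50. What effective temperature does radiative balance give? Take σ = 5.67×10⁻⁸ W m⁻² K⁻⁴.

T ≈ 128 K

Power absorbed = (1−a)S·πR²; power emitted = 4πR²σT⁴. Equating and cancelling πR²:
T = ((1−a)S / 4σ)^(1/4) = (61.0 / (4 × 5.67×10⁻⁸))^(1/4) = (2.69×10^8)^(1/4).
T = 128 K.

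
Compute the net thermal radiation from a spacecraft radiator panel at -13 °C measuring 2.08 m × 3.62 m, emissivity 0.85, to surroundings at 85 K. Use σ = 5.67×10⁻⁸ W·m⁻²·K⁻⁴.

A = 2.08 × 3.62 = 7.53 m².
Convert: -13 °C = 260 K.
Q = εσA(T⁴ − T_s⁴). T⁴ − T_s⁴ = (260)⁴ − (85)⁴ = 4.57×10^9 − 5.22×10^7 = 4.52×10^9 K⁴.
Q = 0.85 × 5.67×10⁻⁸ × 7.53 × 4.52×10^9 = 1640 W.

Q ≈ 1640 W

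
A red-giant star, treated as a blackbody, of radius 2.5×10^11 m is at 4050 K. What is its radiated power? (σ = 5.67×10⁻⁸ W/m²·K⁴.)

P ≈ 1.20×10^31 W

A = 4πr² = 4π × (2.5×10^11)² = 7.85×10^23 m².
P = σAT⁴ = 5.67×10⁻⁸ × 7.85×10^23 × (4050)⁴ = 5.67×10⁻⁸ × 7.85×10^23 × 2.69×10^14.
P = 1.20×10^31 W.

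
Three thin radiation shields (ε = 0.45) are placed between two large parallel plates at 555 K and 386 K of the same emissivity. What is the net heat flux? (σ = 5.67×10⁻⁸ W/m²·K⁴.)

q ≈ 299 W/m²

Each of the 4 gaps contributes resistance (2/ε − 1) = 2/0.45 − 1 = 3.444; total = 13.78.
q = σ(T₁⁴ − T₂⁴) / 13.78 = 5.67×10⁻⁸ × 7.27×10^10 / 13.78 = 299 W/m².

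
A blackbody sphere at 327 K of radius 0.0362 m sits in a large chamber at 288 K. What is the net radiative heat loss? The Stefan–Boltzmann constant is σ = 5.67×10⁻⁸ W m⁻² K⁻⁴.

Q ≈ 4.25 W

A = 4πr² = 4π × (0.0362)² = 0.0165 m².
Q = σA(T⁴ − T_s⁴). T⁴ − T_s⁴ = (327)⁴ − (288)⁴ = 1.14×10^10 − 6.88×10^9 = 4.55×10^9 K⁴.
Q = 5.67×10⁻⁸ × 0.0165 × 4.55×10^9 = 4.25 W.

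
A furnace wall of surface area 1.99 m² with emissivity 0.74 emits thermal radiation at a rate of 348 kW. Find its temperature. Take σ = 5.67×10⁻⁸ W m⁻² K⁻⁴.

T ≈ 1430 K

From P = εσAT⁴, T = (P / εσA)^(1/4) = (3.48×10^5 / (0.74 × 5.67×10⁻⁸ × 1.99))^(1/4).
T = (4.17×10^12)^(1/4) = 1430 K.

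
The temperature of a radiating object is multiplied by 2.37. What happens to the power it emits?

P ∝ T⁴, so the power scales as (2.37)⁴ = 31.5.

factor ≈ 31.5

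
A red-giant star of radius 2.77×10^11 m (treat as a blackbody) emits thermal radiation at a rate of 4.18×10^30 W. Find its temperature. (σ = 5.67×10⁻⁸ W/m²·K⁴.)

A = 4πr² = 4π × (2.77×10^11)² = 9.64×10^23 m².
From P = σAT⁴, T = (P / σA)^(1/4) = (4.18×10^30 / (5.67×10⁻⁸ × 9.64×10^23))^(1/4).
T = (7.65×10^13)^(1/4) = 2960 K.

T ≈ 2960 K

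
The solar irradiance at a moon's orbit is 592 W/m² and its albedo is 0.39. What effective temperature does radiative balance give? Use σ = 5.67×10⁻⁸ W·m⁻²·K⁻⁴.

Power absorbed = (1−a)S·πR²; power emitted = 4πR²σT⁴. Equating and cancelling πR²:
T = ((1−a)S / 4σ)^(1/4) = (361 / (4 × 5.67×10⁻⁸))^(1/4) = (1.59×10^9)^(1/4).
T = 200 K.

T ≈ 200 K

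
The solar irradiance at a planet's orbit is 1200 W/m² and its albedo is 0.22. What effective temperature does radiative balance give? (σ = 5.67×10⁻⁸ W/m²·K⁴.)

T ≈ 253 K

Power absorbed = (1−a)S·πR²; power emitted = 4πR²σT⁴. Equating and cancelling πR²:
T = ((1−a)S / 4σ)^(1/4) = (936 / (4 × 5.67×10⁻⁸))^(1/4) = (4.13×10^9)^(1/4).
T = 253 K.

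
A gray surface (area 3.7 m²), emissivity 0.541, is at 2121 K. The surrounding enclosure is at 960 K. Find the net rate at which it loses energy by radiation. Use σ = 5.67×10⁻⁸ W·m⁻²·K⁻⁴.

Q = εσA(T⁴ − T_s⁴). T⁴ − T_s⁴ = (2121)⁴ − (960)⁴ = 2.02×10^13 − 8.49×10^11 = 1.94×10^13 K⁴.
Q = 0.541 × 5.67×10⁻⁸ × 3.70 × 1.94×10^13 = 2.20×10^6 W.

Q ≈ 2.20×10^6 W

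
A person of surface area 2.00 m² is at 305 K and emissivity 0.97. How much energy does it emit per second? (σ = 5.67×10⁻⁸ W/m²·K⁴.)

P ≈ 952 W

P = εσAT⁴ = 0.97 × 5.67×10⁻⁸ × 2.00 × (305)⁴ = 0.97 × 5.67×10⁻⁸ × 2.00 × 8.65×10^9.
P = 952 W.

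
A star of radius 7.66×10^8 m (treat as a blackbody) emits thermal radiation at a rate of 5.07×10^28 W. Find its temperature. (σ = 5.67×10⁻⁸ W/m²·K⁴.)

A = 4πr² = 4π × (7.66×10^8)² = 7.37×10^18 m².
From P = σAT⁴, T = (P / σA)^(1/4) = (5.07×10^28 / (5.67×10⁻⁸ × 7.37×10^18))^(1/4).
T = (1.21×10^17)^(1/4) = 18700 K.

T ≈ 18700 K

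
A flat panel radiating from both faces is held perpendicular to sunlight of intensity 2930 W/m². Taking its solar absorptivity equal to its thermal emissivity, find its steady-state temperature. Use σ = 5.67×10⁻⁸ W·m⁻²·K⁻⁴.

T ≈ 401 K

Absorbed flux αS = emitted flux 2εσT⁴ per unit area; with α = ε this gives T = (S/2σ)^(1/4).
T = (2930 / (2 × 5.67×10⁻⁸))^(1/4) = (2.58×10^10)^(1/4).
T = 401 K.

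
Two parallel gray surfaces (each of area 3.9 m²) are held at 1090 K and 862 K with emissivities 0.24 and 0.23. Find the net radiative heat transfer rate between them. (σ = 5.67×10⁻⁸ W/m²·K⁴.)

For two large parallel gray plates, q = σ(T₁⁴ − T₂⁴) / (1/ε₁ + 1/ε₂ − 1).
1/ε₁ + 1/ε₂ − 1 = 1/0.24 + 1/0.23 − 1 = 7.514.
T₁⁴ − T₂⁴ = 1.41×10^12 − 5.52×10^11 = 8.59×10^11 K⁴.
q = 5.67×10⁻⁸ × 8.59×10^11 / 7.514 = 6490 W/m².
Q = q·A = 6490 × 3.9 = 25300 W.

Q ≈ 25300 W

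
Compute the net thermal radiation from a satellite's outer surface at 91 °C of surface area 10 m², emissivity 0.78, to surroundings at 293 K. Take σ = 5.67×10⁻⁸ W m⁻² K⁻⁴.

Convert: 91 °C = 364 K.
Q = εσA(T⁴ − T_s⁴). T⁴ − T_s⁴ = (364)⁴ − (293)⁴ = 1.76×10^10 − 7.37×10^9 = 1.02×10^10 K⁴.
Q = 0.78 × 5.67×10⁻⁸ × 10.0 × 1.02×10^10 = 4500 W.

Q ≈ 4500 W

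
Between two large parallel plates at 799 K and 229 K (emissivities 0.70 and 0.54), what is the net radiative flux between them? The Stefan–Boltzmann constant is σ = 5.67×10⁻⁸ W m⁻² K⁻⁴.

q ≈ 10100 W/m²

For two large parallel gray plates, q = σ(T₁⁴ − T₂⁴) / (1/ε₁ + 1/ε₂ − 1).
1/ε₁ + 1/ε₂ − 1 = 1/0.70 + 1/0.54 − 1 = 2.280.
T₁⁴ − T₂⁴ = 4.08×10^11 − 2.75×10^9 = 4.05×10^11 K⁴.
q = 5.67×10⁻⁸ × 4.05×10^11 / 2.280 = 10100 W/m².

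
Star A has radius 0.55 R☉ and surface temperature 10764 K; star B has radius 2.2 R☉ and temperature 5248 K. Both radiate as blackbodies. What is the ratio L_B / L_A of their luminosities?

L_B/L_A ≈ 0.904

L = 4πR²σT⁴ ∝ R²T⁴, so L_B/L_A = (2.2/0.55)² × (5248/10764)⁴ = 16.0 × 0.0565 = 0.904.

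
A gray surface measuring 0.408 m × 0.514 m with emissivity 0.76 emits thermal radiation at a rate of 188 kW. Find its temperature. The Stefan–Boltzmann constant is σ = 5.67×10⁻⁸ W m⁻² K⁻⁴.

T ≈ 2140 K

A = 0.408 × 0.514 = 0.210 m².
From P = εσAT⁴, T = (P / εσA)^(1/4) = (1.88×10^5 / (0.76 × 5.67×10⁻⁸ × 0.210))^(1/4).
T = (2.08×10^13)^(1/4) = 2140 K.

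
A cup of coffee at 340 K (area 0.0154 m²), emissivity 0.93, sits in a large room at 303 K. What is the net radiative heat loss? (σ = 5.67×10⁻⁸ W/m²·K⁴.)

Q = εσA(T⁴ − T_s⁴). T⁴ − T_s⁴ = (340)⁴ − (303)⁴ = 1.34×10^10 − 8.43×10^9 = 4.93×10^9 K⁴.
Q = 0.93 × 5.67×10⁻⁸ × 0.0154 × 4.93×10^9 = 4.01 W.

Q ≈ 4.01 W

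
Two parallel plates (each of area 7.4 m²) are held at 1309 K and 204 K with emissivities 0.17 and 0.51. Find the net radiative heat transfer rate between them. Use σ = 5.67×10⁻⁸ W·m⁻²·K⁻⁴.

Q ≈ 1.80×10^5 W

For two large parallel gray plates, q = σ(T₁⁴ − T₂⁴) / (1/ε₁ + 1/ε₂ − 1).
1/ε₁ + 1/ε₂ − 1 = 1/0.17 + 1/0.51 − 1 = 6.843.
T₁⁴ − T₂⁴ = 2.94×10^12 − 1.73×10^9 = 2.93×10^12 K⁴.
q = 5.67×10⁻⁸ × 2.93×10^12 / 6.843 = 24300 W/m².
Q = q·A = 24300 × 7.4 = 1.80×10^5 W.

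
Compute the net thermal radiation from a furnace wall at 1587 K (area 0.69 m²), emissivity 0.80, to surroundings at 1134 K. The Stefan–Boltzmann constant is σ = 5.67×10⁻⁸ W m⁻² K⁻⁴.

Q ≈ 1.47×10^5 W

Q = εσA(T⁴ − T_s⁴). T⁴ − T_s⁴ = (1587)⁴ − (1134)⁴ = 6.34×10^12 − 1.65×10^12 = 4.69×10^12 K⁴.
Q = 0.80 × 5.67×10⁻⁸ × 0.690 × 4.69×10^12 = 1.47×10^5 W.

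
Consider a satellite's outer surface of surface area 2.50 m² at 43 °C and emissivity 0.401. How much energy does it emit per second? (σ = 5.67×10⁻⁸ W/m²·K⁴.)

43 °C = 316 K.
Stefan–Boltzmann: P = εσAT⁴ = 0.401 × 5.67×10⁻⁸ × 2.50 × (316)⁴ = 0.401 × 5.67×10⁻⁸ × 2.50 × 9.97×10^9.
P = 567 W.

P ≈ 567 W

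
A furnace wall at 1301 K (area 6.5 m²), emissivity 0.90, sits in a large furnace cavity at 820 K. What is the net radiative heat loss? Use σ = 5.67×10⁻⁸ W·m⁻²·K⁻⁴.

Q = εσA(T⁴ − T_s⁴). T⁴ − T_s⁴ = (1301)⁴ − (820)⁴ = 2.86×10^12 − 4.52×10^11 = 2.41×10^12 K⁴.
Q = 0.90 × 5.67×10⁻⁸ × 6.50 × 2.41×10^12 = 8.00×10^5 W.

Q ≈ 8.00×10^5 W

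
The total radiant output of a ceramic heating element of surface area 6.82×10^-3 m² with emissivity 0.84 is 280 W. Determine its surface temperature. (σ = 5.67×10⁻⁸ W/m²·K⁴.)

From P = εσAT⁴, T = (P / εσA)^(1/4) = (280 / (0.84 × 5.67×10⁻⁸ × 6.82×10^-3))^(1/4).
T = (8.62×10^11)^(1/4) = 964 K.

T ≈ 964 K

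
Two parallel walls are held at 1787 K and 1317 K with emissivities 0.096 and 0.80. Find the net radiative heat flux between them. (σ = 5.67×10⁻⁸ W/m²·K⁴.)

q ≈ 38200 W/m²

For two large parallel gray plates, q = σ(T₁⁴ − T₂⁴) / (1/ε₁ + 1/ε₂ − 1).
1/ε₁ + 1/ε₂ − 1 = 1/0.096 + 1/0.80 − 1 = 10.67.
T₁⁴ − T₂⁴ = 1.02×10^13 − 3.01×10^12 = 7.19×10^12 K⁴.
q = 5.67×10⁻⁸ × 7.19×10^12 / 10.67 = 38200 W/m².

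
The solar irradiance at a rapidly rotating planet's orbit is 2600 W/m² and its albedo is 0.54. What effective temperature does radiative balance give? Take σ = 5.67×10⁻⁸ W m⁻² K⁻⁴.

T ≈ 269 K

Power absorbed = (1−a)S·πR²; power emitted = 4πR²σT⁴. Equating and cancelling πR²:
T = ((1−a)S / 4σ)^(1/4) = (1200 / (4 × 5.67×10⁻⁸))^(1/4) = (5.27×10^9)^(1/4).
T = 269 K.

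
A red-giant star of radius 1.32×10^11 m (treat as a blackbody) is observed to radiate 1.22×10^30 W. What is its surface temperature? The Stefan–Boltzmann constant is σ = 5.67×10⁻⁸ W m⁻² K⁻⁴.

T ≈ 3150 K

A = 4πr² = 4π × (1.32×10^11)² = 2.19×10^23 m².
From P = σAT⁴, T = (P / σA)^(1/4) = (1.22×10^30 / (5.67×10⁻⁸ × 2.19×10^23))^(1/4).
T = (9.83×10^13)^(1/4) = 3150 K.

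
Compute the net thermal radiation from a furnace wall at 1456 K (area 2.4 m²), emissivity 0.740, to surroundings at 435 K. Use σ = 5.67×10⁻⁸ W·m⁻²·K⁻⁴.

Q ≈ 4.49×10^5 W

Q = εσA(T⁴ − T_s⁴). T⁴ − T_s⁴ = (1456)⁴ − (435)⁴ = 4.49×10^12 − 3.58×10^10 = 4.46×10^12 K⁴.
Q = 0.740 × 5.67×10⁻⁸ × 2.40 × 4.46×10^12 = 4.49×10^5 W.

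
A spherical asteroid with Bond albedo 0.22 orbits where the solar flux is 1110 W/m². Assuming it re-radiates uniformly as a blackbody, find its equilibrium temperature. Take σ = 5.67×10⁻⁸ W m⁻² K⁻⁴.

Power absorbed = (1−a)S·πR²; power emitted = 4πR²σT⁴. Equating and cancelling πR²:
T = ((1−a)S / 4σ)^(1/4) = (866 / (4 × 5.67×10⁻⁸))^(1/4) = (3.82×10^9)^(1/4).
T = 249 K.

T ≈ 249 K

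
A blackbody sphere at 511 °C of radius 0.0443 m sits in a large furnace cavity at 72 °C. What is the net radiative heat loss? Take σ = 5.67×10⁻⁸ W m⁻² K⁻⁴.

Q ≈ 508 W

A = 4πr² = 4π × (0.0443)² = 0.0247 m².
Convert: 511 °C = 784 K; 72 °C = 345 K.
Q = σA(T⁴ − T_s⁴). T⁴ − T_s⁴ = (784)⁴ − (345)⁴ = 3.78×10^11 − 1.42×10^10 = 3.64×10^11 K⁴.
Q = 5.67×10⁻⁸ × 0.0247 × 3.64×10^11 = 508 W.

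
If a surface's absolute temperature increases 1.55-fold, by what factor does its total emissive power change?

P ∝ T⁴, so the power scales as (1.55)⁴ = 5.77.

factor ≈ 5.77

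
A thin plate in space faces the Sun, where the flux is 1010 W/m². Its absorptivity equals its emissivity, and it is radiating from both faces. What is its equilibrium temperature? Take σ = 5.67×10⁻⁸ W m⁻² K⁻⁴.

T ≈ 307 K

Absorbed flux αS = emitted flux 2εσT⁴ per unit area; with α = ε this gives T = (S/2σ)^(1/4).
T = (1010 / (2 × 5.67×10⁻⁸))^(1/4) = (8.91×10^9)^(1/4).
T = 307 K.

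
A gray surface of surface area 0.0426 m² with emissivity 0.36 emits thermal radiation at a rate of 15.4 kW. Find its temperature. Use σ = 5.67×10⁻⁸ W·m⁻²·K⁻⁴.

From P = εσAT⁴, T = (P / εσA)^(1/4) = (15400 / (0.36 × 5.67×10⁻⁸ × 0.0426))^(1/4).
T = (1.77×10^13)^(1/4) = 2050 K.

T ≈ 2050 K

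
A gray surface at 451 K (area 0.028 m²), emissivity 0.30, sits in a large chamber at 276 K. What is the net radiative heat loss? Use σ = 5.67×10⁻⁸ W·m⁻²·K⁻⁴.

Q = εσA(T⁴ − T_s⁴). T⁴ − T_s⁴ = (451)⁴ − (276)⁴ = 4.14×10^10 − 5.80×10^9 = 3.56×10^10 K⁴.
Q = 0.30 × 5.67×10⁻⁸ × 0.0280 × 3.56×10^10 = 16.9 W.

Q ≈ 16.9 W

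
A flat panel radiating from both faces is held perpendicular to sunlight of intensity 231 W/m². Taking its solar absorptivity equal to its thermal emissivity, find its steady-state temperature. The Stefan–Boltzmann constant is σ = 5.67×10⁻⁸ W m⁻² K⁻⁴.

T ≈ 212 K

Absorbed flux αS = emitted flux 2εσT⁴ per unit area; with α = ε this gives T = (S/2σ)^(1/4).
T = (231 / (2 × 5.67×10⁻⁸))^(1/4) = (2.04×10^9)^(1/4).
T = 212 K.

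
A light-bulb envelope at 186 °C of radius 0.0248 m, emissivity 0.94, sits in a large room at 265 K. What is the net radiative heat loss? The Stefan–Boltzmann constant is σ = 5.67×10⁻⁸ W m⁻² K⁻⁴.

A = 4πr² = 4π × (0.0248)² = 7.73×10^-3 m².
Convert: 186 °C = 459 K.
Q = εσA(T⁴ − T_s⁴). T⁴ − T_s⁴ = (459)⁴ − (265)⁴ = 4.44×10^10 − 4.93×10^9 = 3.95×10^10 K⁴.
Q = 0.94 × 5.67×10⁻⁸ × 7.73×10^-3 × 3.95×10^10 = 16.3 W.

Q ≈ 16.3 W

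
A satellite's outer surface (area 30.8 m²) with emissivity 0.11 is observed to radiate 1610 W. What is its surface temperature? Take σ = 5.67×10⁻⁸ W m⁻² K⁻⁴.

From P = εσAT⁴, T = (P / εσA)^(1/4) = (1610 / (0.11 × 5.67×10⁻⁸ × 30.8))^(1/4).
T = (8.38×10^9)^(1/4) = 303 K.

T ≈ 303 K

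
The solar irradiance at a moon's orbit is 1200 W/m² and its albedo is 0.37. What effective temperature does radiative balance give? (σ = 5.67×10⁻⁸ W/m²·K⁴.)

T ≈ 240 K

Power absorbed = (1−a)S·πR²; power emitted = 4πR²σT⁴. Equating and cancelling πR²:
T = ((1−a)S / 4σ)^(1/4) = (756 / (4 × 5.67×10⁻⁸))^(1/4) = (3.33×10^9)^(1/4).
T = 240 K.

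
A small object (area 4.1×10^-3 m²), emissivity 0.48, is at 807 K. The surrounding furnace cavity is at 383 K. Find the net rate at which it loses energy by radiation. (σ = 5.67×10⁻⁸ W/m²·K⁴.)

Q ≈ 44.9 W

Q = εσA(T⁴ − T_s⁴). T⁴ − T_s⁴ = (807)⁴ − (383)⁴ = 4.24×10^11 − 2.15×10^10 = 4.03×10^11 K⁴.
Q = 0.48 × 5.67×10⁻⁸ × 4.10×10^-3 × 4.03×10^11 = 44.9 W.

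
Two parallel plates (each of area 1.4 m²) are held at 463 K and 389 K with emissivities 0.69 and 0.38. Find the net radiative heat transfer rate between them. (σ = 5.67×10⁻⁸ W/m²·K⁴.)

Q ≈ 594 W

For two large parallel gray plates, q = σ(T₁⁴ − T₂⁴) / (1/ε₁ + 1/ε₂ − 1).
1/ε₁ + 1/ε₂ − 1 = 1/0.69 + 1/0.38 − 1 = 3.081.
T₁⁴ − T₂⁴ = 4.60×10^10 − 2.29×10^10 = 2.31×10^10 K⁴.
q = 5.67×10⁻⁸ × 2.31×10^10 / 3.081 = 424 W/m².
Q = q·A = 424 × 1.4 = 594 W.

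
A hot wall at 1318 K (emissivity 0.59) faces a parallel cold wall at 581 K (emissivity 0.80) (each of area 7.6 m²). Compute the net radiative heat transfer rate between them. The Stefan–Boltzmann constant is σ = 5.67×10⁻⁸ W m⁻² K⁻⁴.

Q ≈ 6.43×10^5 W

For two large parallel gray plates, q = σ(T₁⁴ − T₂⁴) / (1/ε₁ + 1/ε₂ − 1).
1/ε₁ + 1/ε₂ − 1 = 1/0.59 + 1/0.80 − 1 = 1.945.
T₁⁴ − T₂⁴ = 3.02×10^12 − 1.14×10^11 = 2.90×10^12 K⁴.
q = 5.67×10⁻⁸ × 2.90×10^12 / 1.945 = 84700 W/m².
Q = q·A = 84700 × 7.6 = 6.43×10^5 W.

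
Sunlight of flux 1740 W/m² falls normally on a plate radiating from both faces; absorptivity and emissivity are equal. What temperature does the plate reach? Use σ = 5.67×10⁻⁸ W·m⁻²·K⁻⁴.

T ≈ 352 K

Absorbed flux αS = emitted flux 2εσT⁴ per unit area; with α = ε this gives T = (S/2σ)^(1/4).
T = (1740 / (2 × 5.67×10⁻⁸))^(1/4) = (1.53×10^10)^(1/4).
T = 352 K.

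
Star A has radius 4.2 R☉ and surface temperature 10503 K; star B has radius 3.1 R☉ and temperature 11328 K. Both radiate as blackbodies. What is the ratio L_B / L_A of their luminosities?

L = 4πR²σT⁴ ∝ R²T⁴, so L_B/L_A = (3.1/4.2)² × (11328/10503)⁴ = 0.545 × 1.35 = 0.737.

L_B/L_A ≈ 0.737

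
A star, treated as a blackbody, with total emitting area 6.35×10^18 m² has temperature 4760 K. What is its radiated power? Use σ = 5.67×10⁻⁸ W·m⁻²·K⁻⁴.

P = σAT⁴ = 5.67×10⁻⁸ × 6.35×10^18 × (4760)⁴ = 5.67×10⁻⁸ × 6.35×10^18 × 5.13×10^14.
P = 1.85×10^26 W.

P ≈ 1.85×10^26 W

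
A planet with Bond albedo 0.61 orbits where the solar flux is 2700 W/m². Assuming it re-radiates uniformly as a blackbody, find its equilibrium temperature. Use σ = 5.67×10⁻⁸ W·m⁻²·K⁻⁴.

T ≈ 261 K

Power absorbed = (1−a)S·πR²; power emitted = 4πR²σT⁴. Equating and cancelling πR²:
T = ((1−a)S / 4σ)^(1/4) = (1050 / (4 × 5.67×10⁻⁸))^(1/4) = (4.64×10^9)^(1/4).
T = 261 K.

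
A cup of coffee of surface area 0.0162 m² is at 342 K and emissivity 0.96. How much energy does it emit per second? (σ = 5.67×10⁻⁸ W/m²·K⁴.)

P ≈ 12.1 W

P = εσAT⁴ = 0.96 × 5.67×10⁻⁸ × 0.0162 × (342)⁴ = 0.96 × 5.67×10⁻⁸ × 0.0162 × 1.37×10^10.
P = 12.1 W.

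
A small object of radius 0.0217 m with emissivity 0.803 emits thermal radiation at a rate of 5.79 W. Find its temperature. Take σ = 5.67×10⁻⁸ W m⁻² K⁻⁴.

A = 4πr² = 4π × (0.0217)² = 5.92×10^-3 m².
From P = εσAT⁴, T = (P / εσA)^(1/4) = (5.79 / (0.803 × 5.67×10⁻⁸ × 5.92×10^-3))^(1/4).
T = (2.15×10^10)^(1/4) = 383 K.

T ≈ 383 K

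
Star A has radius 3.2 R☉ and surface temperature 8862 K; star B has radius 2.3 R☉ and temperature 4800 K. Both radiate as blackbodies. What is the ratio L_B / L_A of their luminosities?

L_B/L_A ≈ 0.0445

L = 4πR²σT⁴ ∝ R²T⁴, so L_B/L_A = (2.3/3.2)² × (4800/8862)⁴ = 0.517 × 0.0861 = 0.0445.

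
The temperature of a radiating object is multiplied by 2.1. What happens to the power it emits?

factor ≈ 19.4

P ∝ T⁴, so the power scales as (2.1)⁴ = 19.4.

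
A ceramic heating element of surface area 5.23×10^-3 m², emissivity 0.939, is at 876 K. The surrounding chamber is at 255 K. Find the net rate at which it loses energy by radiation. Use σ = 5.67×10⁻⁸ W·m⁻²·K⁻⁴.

Q = εσA(T⁴ − T_s⁴). T⁴ − T_s⁴ = (876)⁴ − (255)⁴ = 5.89×10^11 − 4.23×10^9 = 5.85×10^11 K⁴.
Q = 0.939 × 5.67×10⁻⁸ × 5.23×10^-3 × 5.85×10^11 = 163 W.

Q ≈ 163 W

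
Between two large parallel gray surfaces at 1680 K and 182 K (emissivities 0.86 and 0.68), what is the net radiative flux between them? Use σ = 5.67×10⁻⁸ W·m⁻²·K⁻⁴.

For two large parallel gray plates, q = σ(T₁⁴ − T₂⁴) / (1/ε₁ + 1/ε₂ − 1).
1/ε₁ + 1/ε₂ − 1 = 1/0.86 + 1/0.68 − 1 = 1.633.
T₁⁴ − T₂⁴ = 7.97×10^12 − 1.10×10^9 = 7.96×10^12 K⁴.
q = 5.67×10⁻⁸ × 7.96×10^12 / 1.633 = 2.76×10^5 W/m².

q ≈ 2.76×10^5 W/m²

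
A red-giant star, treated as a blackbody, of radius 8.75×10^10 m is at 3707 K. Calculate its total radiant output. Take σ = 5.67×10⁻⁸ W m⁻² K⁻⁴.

P ≈ 1.03×10^30 W

A = 4πr² = 4π × (8.75×10^10)² = 9.62×10^22 m².
P = σAT⁴ = 5.67×10⁻⁸ × 9.62×10^22 × (3707)⁴ = 5.67×10⁻⁸ × 9.62×10^22 × 1.89×10^14.
P = 1.03×10^30 W.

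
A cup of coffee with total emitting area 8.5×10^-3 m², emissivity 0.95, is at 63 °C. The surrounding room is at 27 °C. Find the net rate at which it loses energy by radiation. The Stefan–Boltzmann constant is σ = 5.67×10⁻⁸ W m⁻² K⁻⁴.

Convert: 63 °C = 336 K; 27 °C = 300 K.
Q = εσA(T⁴ − T_s⁴). T⁴ − T_s⁴ = (336)⁴ − (300)⁴ = 1.27×10^10 − 8.10×10^9 = 4.65×10^9 K⁴.
Q = 0.95 × 5.67×10⁻⁸ × 8.50×10^-3 × 4.65×10^9 = 2.13 W.

Q ≈ 2.13 W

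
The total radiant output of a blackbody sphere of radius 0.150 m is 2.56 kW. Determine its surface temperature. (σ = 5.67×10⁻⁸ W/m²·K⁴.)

T ≈ 632 K

A = 4πr² = 4π × (0.150)² = 0.283 m².
From P = σAT⁴, T = (P / σA)^(1/4) = (2560 / (5.67×10⁻⁸ × 0.283))^(1/4).
T = (1.60×10^11)^(1/4) = 632 K.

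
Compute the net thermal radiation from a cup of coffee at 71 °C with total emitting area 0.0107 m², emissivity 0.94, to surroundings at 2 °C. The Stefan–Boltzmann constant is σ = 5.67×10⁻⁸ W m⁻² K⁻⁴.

Q ≈ 4.72 W

Convert: 71 °C = 344 K; 2 °C = 275 K.
Q = εσA(T⁴ − T_s⁴). T⁴ − T_s⁴ = (344)⁴ − (275)⁴ = 1.40×10^10 − 5.72×10^9 = 8.28×10^9 K⁴.
Q = 0.94 × 5.67×10⁻⁸ × 0.0107 × 8.28×10^9 = 4.72 W.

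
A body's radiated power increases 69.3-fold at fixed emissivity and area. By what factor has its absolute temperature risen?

factor ≈ 2.89

P ∝ T⁴ ⇒ T ∝ P^(1/4), so T scales by (69.3)^(1/4) = 2.89.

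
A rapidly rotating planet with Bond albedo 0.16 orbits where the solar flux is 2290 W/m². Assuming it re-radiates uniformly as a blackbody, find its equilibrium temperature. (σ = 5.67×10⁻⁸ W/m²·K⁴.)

Power absorbed = (1−a)S·πR²; power emitted = 4πR²σT⁴. Equating and cancelling πR²:
T = ((1−a)S / 4σ)^(1/4) = (1920 / (4 × 5.67×10⁻⁸))^(1/4) = (8.48×10^9)^(1/4).
T = 303 K.

T ≈ 303 K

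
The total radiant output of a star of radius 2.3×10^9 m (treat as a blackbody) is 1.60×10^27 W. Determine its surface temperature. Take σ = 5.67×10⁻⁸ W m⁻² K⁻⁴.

A = 4πr² = 4π × (2.3×10^9)² = 6.65×10^19 m².
From P = σAT⁴, T = (P / σA)^(1/4) = (1.60×10^27 / (5.67×10⁻⁸ × 6.65×10^19))^(1/4).
T = (4.24×10^14)^(1/4) = 4540 K.

T ≈ 4540 K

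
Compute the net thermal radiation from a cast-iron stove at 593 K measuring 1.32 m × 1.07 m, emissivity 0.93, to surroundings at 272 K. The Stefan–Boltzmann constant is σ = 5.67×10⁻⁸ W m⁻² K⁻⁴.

Q ≈ 8800 W

A = 1.32 × 1.07 = 1.41 m².
Q = εσA(T⁴ − T_s⁴). T⁴ − T_s⁴ = (593)⁴ − (272)⁴ = 1.24×10^11 − 5.47×10^9 = 1.18×10^11 K⁴.
Q = 0.93 × 5.67×10⁻⁸ × 1.41 × 1.18×10^11 = 8800 W.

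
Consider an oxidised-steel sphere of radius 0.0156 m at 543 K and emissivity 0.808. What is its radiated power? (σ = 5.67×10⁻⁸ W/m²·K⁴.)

A = 4πr² = 4π × (0.0156)² = 3.06×10^-3 m².
Stefan–Boltzmann: P = εσAT⁴ = 0.808 × 5.67×10⁻⁸ × 3.06×10^-3 × (543)⁴ = 0.808 × 5.67×10⁻⁸ × 3.06×10^-3 × 8.69×10^10.
P = 12.2 W.

P ≈ 12.2 W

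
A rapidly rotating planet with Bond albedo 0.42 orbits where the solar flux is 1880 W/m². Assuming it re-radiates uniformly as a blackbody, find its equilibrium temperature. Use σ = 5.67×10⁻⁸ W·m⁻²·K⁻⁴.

Power absorbed = (1−a)S·πR²; power emitted = 4πR²σT⁴. Equating and cancelling πR²:
T = ((1−a)S / 4σ)^(1/4) = (1090 / (4 × 5.67×10⁻⁸))^(1/4) = (4.81×10^9)^(1/4).
T = 263 K.

T ≈ 263 K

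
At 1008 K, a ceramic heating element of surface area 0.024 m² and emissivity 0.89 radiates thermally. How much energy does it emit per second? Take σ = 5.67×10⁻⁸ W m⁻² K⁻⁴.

Stefan–Boltzmann: P = εσAT⁴ = 0.89 × 5.67×10⁻⁸ × 0.0240 × (1008)⁴ = 0.89 × 5.67×10⁻⁸ × 0.0240 × 1.03×10^12.
P = 1250 W.

P ≈ 1250 W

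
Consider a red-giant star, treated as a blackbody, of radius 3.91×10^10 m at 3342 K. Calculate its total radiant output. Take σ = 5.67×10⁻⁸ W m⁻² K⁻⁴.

A = 4πr² = 4π × (3.91×10^10)² = 1.92×10^22 m².
P = σAT⁴ = 5.67×10⁻⁸ × 1.92×10^22 × (3342)⁴ = 5.67×10⁻⁸ × 1.92×10^22 × 1.25×10^14.
P = 1.36×10^29 W.

P ≈ 1.36×10^29 W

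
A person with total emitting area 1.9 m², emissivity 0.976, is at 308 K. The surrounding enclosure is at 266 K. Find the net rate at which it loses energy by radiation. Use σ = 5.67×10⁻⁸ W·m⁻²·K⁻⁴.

Q = εσA(T⁴ − T_s⁴). T⁴ − T_s⁴ = (308)⁴ − (266)⁴ = 9.00×10^9 − 5.01×10^9 = 3.99×10^9 K⁴.
Q = 0.976 × 5.67×10⁻⁸ × 1.90 × 3.99×10^9 = 420 W.

Q ≈ 420 W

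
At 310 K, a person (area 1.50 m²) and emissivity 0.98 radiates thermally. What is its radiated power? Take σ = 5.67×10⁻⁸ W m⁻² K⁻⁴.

P = εσAT⁴ = 0.98 × 5.67×10⁻⁸ × 1.50 × (310)⁴ = 0.98 × 5.67×10⁻⁸ × 1.50 × 9.24×10^9.
P = 770 W.

P ≈ 770 W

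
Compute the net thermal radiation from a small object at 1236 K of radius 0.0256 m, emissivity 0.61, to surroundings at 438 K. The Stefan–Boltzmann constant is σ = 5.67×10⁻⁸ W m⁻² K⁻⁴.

A = 4πr² = 4π × (0.0256)² = 8.24×10^-3 m².
Q = εσA(T⁴ − T_s⁴). T⁴ − T_s⁴ = (1236)⁴ − (438)⁴ = 2.33×10^12 − 3.68×10^10 = 2.30×10^12 K⁴.
Q = 0.61 × 5.67×10⁻⁸ × 8.24×10^-3 × 2.30×10^12 = 654 W.

Q ≈ 654 W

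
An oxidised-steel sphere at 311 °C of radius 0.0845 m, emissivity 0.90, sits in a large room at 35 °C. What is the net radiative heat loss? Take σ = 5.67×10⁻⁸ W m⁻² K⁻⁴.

A = 4πr² = 4π × (0.0845)² = 0.0897 m².
Convert: 311 °C = 584 K; 35 °C = 308 K.
Q = εσA(T⁴ − T_s⁴). T⁴ − T_s⁴ = (584)⁴ − (308)⁴ = 1.16×10^11 − 9.00×10^9 = 1.07×10^11 K⁴.
Q = 0.90 × 5.67×10⁻⁸ × 0.0897 × 1.07×10^11 = 491 W.

Q ≈ 491 W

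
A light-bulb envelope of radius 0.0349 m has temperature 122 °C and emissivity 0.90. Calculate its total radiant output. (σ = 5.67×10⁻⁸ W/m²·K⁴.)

P ≈ 19.0 W

A = 4πr² = 4π × (0.0349)² = 0.0153 m².
122 °C = 395 K.
P = εσAT⁴ = 0.90 × 5.67×10⁻⁸ × 0.0153 × (395)⁴ = 0.90 × 5.67×10⁻⁸ × 0.0153 × 2.43×10^10.
P = 19.0 W.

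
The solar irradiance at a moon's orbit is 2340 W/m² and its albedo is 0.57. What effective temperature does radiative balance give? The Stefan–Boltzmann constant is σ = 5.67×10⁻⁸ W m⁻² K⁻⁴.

Power absorbed = (1−a)S·πR²; power emitted = 4πR²σT⁴. Equating and cancelling πR²:
T = ((1−a)S / 4σ)^(1/4) = (1010 / (4 × 5.67×10⁻⁸))^(1/4) = (4.44×10^9)^(1/4).
T = 258 K.

T ≈ 258 K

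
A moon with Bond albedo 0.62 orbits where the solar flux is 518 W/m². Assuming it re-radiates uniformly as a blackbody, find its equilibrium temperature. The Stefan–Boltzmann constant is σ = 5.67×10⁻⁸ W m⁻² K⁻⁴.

Power absorbed = (1−a)S·πR²; power emitted = 4πR²σT⁴. Equating and cancelling πR²:
T = ((1−a)S / 4σ)^(1/4) = (197 / (4 × 5.67×10⁻⁸))^(1/4) = (8.68×10^8)^(1/4).
T = 172 K.

T ≈ 172 K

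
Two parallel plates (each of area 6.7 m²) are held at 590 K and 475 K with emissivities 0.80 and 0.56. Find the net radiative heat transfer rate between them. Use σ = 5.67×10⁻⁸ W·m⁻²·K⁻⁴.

Q ≈ 13100 W

For two large parallel gray plates, q = σ(T₁⁴ − T₂⁴) / (1/ε₁ + 1/ε₂ − 1).
1/ε₁ + 1/ε₂ − 1 = 1/0.80 + 1/0.56 − 1 = 2.036.
T₁⁴ − T₂⁴ = 1.21×10^11 − 5.09×10^10 = 7.03×10^10 K⁴.
q = 5.67×10⁻⁸ × 7.03×10^10 / 2.036 = 1960 W/m².
Q = q·A = 1960 × 6.7 = 13100 W.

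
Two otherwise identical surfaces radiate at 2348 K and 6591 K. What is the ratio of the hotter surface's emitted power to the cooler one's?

P ∝ T⁴, so the ratio is (6591/2348)⁴ = (2.807)⁴ = 62.1.

ratio ≈ 62.1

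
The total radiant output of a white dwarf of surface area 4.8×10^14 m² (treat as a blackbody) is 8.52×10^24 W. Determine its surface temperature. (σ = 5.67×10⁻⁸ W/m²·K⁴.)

T ≈ 23700 K

From P = σAT⁴, T = (P / σA)^(1/4) = (8.52×10^24 / (5.67×10⁻⁸ × 4.80×10^14))^(1/4).
T = (3.13×10^17)^(1/4) = 23700 K.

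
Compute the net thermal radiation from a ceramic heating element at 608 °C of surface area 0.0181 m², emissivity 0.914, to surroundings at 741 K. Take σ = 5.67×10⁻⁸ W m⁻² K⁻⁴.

Q ≈ 282 W

Convert: 608 °C = 881 K.
Q = εσA(T⁴ − T_s⁴). T⁴ − T_s⁴ = (881)⁴ − (741)⁴ = 6.02×10^11 − 3.01×10^11 = 3.01×10^11 K⁴.
Q = 0.914 × 5.67×10⁻⁸ × 0.0181 × 3.01×10^11 = 282 W.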